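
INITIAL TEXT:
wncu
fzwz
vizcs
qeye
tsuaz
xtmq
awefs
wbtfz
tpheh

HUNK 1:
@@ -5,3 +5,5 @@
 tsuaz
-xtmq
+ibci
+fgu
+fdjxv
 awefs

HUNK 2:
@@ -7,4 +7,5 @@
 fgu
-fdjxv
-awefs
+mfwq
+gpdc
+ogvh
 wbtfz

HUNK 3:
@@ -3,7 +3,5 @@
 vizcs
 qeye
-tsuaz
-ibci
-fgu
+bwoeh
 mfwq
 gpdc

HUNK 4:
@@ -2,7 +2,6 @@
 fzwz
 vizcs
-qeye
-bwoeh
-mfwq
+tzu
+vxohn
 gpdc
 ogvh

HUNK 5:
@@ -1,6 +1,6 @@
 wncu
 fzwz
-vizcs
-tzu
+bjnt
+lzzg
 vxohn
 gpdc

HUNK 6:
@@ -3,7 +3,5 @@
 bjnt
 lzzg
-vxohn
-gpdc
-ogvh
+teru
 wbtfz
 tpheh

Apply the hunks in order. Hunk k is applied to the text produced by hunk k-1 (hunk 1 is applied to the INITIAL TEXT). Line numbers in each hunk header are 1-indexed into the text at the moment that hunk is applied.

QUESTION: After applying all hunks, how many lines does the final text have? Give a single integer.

Answer: 7

Derivation:
Hunk 1: at line 5 remove [xtmq] add [ibci,fgu,fdjxv] -> 11 lines: wncu fzwz vizcs qeye tsuaz ibci fgu fdjxv awefs wbtfz tpheh
Hunk 2: at line 7 remove [fdjxv,awefs] add [mfwq,gpdc,ogvh] -> 12 lines: wncu fzwz vizcs qeye tsuaz ibci fgu mfwq gpdc ogvh wbtfz tpheh
Hunk 3: at line 3 remove [tsuaz,ibci,fgu] add [bwoeh] -> 10 lines: wncu fzwz vizcs qeye bwoeh mfwq gpdc ogvh wbtfz tpheh
Hunk 4: at line 2 remove [qeye,bwoeh,mfwq] add [tzu,vxohn] -> 9 lines: wncu fzwz vizcs tzu vxohn gpdc ogvh wbtfz tpheh
Hunk 5: at line 1 remove [vizcs,tzu] add [bjnt,lzzg] -> 9 lines: wncu fzwz bjnt lzzg vxohn gpdc ogvh wbtfz tpheh
Hunk 6: at line 3 remove [vxohn,gpdc,ogvh] add [teru] -> 7 lines: wncu fzwz bjnt lzzg teru wbtfz tpheh
Final line count: 7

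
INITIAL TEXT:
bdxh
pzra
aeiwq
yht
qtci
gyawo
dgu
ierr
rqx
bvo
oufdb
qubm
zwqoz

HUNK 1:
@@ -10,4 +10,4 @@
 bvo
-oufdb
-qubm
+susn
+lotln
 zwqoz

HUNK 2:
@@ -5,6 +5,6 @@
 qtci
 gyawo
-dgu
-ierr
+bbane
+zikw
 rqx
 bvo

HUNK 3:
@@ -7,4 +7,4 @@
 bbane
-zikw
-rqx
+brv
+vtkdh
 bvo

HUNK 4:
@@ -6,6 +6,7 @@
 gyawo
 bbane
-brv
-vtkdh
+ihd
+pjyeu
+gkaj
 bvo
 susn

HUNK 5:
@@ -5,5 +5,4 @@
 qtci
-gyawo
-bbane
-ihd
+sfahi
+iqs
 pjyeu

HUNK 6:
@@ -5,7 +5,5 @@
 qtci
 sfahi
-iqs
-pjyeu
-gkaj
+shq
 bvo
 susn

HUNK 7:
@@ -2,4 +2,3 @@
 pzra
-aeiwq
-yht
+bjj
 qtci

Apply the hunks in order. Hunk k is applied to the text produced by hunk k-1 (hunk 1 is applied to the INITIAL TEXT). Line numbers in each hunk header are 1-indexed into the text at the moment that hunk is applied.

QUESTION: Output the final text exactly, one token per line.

Hunk 1: at line 10 remove [oufdb,qubm] add [susn,lotln] -> 13 lines: bdxh pzra aeiwq yht qtci gyawo dgu ierr rqx bvo susn lotln zwqoz
Hunk 2: at line 5 remove [dgu,ierr] add [bbane,zikw] -> 13 lines: bdxh pzra aeiwq yht qtci gyawo bbane zikw rqx bvo susn lotln zwqoz
Hunk 3: at line 7 remove [zikw,rqx] add [brv,vtkdh] -> 13 lines: bdxh pzra aeiwq yht qtci gyawo bbane brv vtkdh bvo susn lotln zwqoz
Hunk 4: at line 6 remove [brv,vtkdh] add [ihd,pjyeu,gkaj] -> 14 lines: bdxh pzra aeiwq yht qtci gyawo bbane ihd pjyeu gkaj bvo susn lotln zwqoz
Hunk 5: at line 5 remove [gyawo,bbane,ihd] add [sfahi,iqs] -> 13 lines: bdxh pzra aeiwq yht qtci sfahi iqs pjyeu gkaj bvo susn lotln zwqoz
Hunk 6: at line 5 remove [iqs,pjyeu,gkaj] add [shq] -> 11 lines: bdxh pzra aeiwq yht qtci sfahi shq bvo susn lotln zwqoz
Hunk 7: at line 2 remove [aeiwq,yht] add [bjj] -> 10 lines: bdxh pzra bjj qtci sfahi shq bvo susn lotln zwqoz

Answer: bdxh
pzra
bjj
qtci
sfahi
shq
bvo
susn
lotln
zwqoz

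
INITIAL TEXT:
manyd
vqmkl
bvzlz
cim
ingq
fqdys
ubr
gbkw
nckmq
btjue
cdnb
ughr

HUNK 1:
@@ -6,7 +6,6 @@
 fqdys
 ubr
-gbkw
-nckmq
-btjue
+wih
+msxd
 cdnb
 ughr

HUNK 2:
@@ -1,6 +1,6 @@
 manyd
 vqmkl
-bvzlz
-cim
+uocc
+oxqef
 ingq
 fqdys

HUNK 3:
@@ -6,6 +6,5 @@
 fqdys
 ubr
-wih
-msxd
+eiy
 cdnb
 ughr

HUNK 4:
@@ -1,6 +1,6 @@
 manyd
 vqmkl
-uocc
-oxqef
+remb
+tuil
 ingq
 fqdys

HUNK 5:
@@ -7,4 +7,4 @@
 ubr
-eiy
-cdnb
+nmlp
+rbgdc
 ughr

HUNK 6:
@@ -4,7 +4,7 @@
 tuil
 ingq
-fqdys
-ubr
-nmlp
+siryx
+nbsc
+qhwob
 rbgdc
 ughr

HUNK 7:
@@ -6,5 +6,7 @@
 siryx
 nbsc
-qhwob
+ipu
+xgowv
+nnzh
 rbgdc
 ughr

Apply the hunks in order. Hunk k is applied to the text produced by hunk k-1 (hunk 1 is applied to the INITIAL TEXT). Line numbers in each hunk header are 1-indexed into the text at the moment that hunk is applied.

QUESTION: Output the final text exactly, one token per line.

Hunk 1: at line 6 remove [gbkw,nckmq,btjue] add [wih,msxd] -> 11 lines: manyd vqmkl bvzlz cim ingq fqdys ubr wih msxd cdnb ughr
Hunk 2: at line 1 remove [bvzlz,cim] add [uocc,oxqef] -> 11 lines: manyd vqmkl uocc oxqef ingq fqdys ubr wih msxd cdnb ughr
Hunk 3: at line 6 remove [wih,msxd] add [eiy] -> 10 lines: manyd vqmkl uocc oxqef ingq fqdys ubr eiy cdnb ughr
Hunk 4: at line 1 remove [uocc,oxqef] add [remb,tuil] -> 10 lines: manyd vqmkl remb tuil ingq fqdys ubr eiy cdnb ughr
Hunk 5: at line 7 remove [eiy,cdnb] add [nmlp,rbgdc] -> 10 lines: manyd vqmkl remb tuil ingq fqdys ubr nmlp rbgdc ughr
Hunk 6: at line 4 remove [fqdys,ubr,nmlp] add [siryx,nbsc,qhwob] -> 10 lines: manyd vqmkl remb tuil ingq siryx nbsc qhwob rbgdc ughr
Hunk 7: at line 6 remove [qhwob] add [ipu,xgowv,nnzh] -> 12 lines: manyd vqmkl remb tuil ingq siryx nbsc ipu xgowv nnzh rbgdc ughr

Answer: manyd
vqmkl
remb
tuil
ingq
siryx
nbsc
ipu
xgowv
nnzh
rbgdc
ughr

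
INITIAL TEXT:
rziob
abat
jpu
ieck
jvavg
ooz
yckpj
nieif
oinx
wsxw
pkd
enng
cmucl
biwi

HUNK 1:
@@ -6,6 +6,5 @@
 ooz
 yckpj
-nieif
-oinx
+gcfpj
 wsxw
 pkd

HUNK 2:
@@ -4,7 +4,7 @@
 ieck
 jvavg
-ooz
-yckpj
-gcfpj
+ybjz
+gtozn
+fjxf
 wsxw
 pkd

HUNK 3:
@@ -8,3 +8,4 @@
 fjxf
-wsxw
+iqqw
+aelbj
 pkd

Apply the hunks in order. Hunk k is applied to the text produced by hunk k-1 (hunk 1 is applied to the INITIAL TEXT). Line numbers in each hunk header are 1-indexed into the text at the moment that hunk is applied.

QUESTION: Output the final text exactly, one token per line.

Hunk 1: at line 6 remove [nieif,oinx] add [gcfpj] -> 13 lines: rziob abat jpu ieck jvavg ooz yckpj gcfpj wsxw pkd enng cmucl biwi
Hunk 2: at line 4 remove [ooz,yckpj,gcfpj] add [ybjz,gtozn,fjxf] -> 13 lines: rziob abat jpu ieck jvavg ybjz gtozn fjxf wsxw pkd enng cmucl biwi
Hunk 3: at line 8 remove [wsxw] add [iqqw,aelbj] -> 14 lines: rziob abat jpu ieck jvavg ybjz gtozn fjxf iqqw aelbj pkd enng cmucl biwi

Answer: rziob
abat
jpu
ieck
jvavg
ybjz
gtozn
fjxf
iqqw
aelbj
pkd
enng
cmucl
biwi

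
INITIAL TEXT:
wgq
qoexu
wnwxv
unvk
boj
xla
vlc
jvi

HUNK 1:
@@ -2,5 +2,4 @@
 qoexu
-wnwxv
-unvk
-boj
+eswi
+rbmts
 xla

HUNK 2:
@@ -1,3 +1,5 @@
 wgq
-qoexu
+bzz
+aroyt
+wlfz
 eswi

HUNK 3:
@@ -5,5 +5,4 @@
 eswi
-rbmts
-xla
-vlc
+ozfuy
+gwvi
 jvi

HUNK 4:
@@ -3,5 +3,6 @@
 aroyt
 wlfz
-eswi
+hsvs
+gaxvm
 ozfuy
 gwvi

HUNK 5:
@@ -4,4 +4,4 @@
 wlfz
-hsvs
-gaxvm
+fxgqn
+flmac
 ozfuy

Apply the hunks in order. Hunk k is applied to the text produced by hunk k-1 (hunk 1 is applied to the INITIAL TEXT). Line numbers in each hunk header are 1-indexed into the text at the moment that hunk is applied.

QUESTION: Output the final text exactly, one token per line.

Answer: wgq
bzz
aroyt
wlfz
fxgqn
flmac
ozfuy
gwvi
jvi

Derivation:
Hunk 1: at line 2 remove [wnwxv,unvk,boj] add [eswi,rbmts] -> 7 lines: wgq qoexu eswi rbmts xla vlc jvi
Hunk 2: at line 1 remove [qoexu] add [bzz,aroyt,wlfz] -> 9 lines: wgq bzz aroyt wlfz eswi rbmts xla vlc jvi
Hunk 3: at line 5 remove [rbmts,xla,vlc] add [ozfuy,gwvi] -> 8 lines: wgq bzz aroyt wlfz eswi ozfuy gwvi jvi
Hunk 4: at line 3 remove [eswi] add [hsvs,gaxvm] -> 9 lines: wgq bzz aroyt wlfz hsvs gaxvm ozfuy gwvi jvi
Hunk 5: at line 4 remove [hsvs,gaxvm] add [fxgqn,flmac] -> 9 lines: wgq bzz aroyt wlfz fxgqn flmac ozfuy gwvi jvi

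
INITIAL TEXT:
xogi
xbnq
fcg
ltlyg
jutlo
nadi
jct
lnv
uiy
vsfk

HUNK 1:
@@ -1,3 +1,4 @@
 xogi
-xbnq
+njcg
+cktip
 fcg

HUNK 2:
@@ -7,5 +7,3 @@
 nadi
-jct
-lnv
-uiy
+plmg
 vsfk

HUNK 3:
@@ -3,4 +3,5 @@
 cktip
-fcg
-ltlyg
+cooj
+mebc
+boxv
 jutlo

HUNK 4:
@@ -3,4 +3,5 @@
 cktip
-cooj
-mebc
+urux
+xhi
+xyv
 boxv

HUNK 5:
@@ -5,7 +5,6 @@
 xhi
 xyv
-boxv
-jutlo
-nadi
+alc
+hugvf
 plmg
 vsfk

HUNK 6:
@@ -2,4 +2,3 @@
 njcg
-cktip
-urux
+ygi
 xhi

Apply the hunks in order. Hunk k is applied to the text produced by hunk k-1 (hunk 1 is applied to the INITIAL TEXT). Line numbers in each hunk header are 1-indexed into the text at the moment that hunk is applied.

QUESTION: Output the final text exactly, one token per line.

Answer: xogi
njcg
ygi
xhi
xyv
alc
hugvf
plmg
vsfk

Derivation:
Hunk 1: at line 1 remove [xbnq] add [njcg,cktip] -> 11 lines: xogi njcg cktip fcg ltlyg jutlo nadi jct lnv uiy vsfk
Hunk 2: at line 7 remove [jct,lnv,uiy] add [plmg] -> 9 lines: xogi njcg cktip fcg ltlyg jutlo nadi plmg vsfk
Hunk 3: at line 3 remove [fcg,ltlyg] add [cooj,mebc,boxv] -> 10 lines: xogi njcg cktip cooj mebc boxv jutlo nadi plmg vsfk
Hunk 4: at line 3 remove [cooj,mebc] add [urux,xhi,xyv] -> 11 lines: xogi njcg cktip urux xhi xyv boxv jutlo nadi plmg vsfk
Hunk 5: at line 5 remove [boxv,jutlo,nadi] add [alc,hugvf] -> 10 lines: xogi njcg cktip urux xhi xyv alc hugvf plmg vsfk
Hunk 6: at line 2 remove [cktip,urux] add [ygi] -> 9 lines: xogi njcg ygi xhi xyv alc hugvf plmg vsfk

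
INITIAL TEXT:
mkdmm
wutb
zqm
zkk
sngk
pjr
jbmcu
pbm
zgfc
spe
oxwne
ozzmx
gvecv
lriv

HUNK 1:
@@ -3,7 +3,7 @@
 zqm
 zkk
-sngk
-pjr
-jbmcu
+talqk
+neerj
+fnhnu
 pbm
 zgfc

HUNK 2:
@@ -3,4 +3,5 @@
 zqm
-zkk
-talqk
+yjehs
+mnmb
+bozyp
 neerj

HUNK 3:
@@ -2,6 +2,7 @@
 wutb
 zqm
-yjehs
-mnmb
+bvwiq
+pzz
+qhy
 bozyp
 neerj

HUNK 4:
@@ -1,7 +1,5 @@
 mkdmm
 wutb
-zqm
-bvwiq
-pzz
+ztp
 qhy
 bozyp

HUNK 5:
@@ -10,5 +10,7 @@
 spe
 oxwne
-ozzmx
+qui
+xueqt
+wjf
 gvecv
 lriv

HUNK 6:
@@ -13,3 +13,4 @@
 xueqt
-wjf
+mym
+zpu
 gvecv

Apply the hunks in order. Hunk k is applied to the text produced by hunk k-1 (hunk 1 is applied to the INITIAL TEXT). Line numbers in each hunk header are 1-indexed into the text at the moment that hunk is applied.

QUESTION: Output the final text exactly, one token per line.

Hunk 1: at line 3 remove [sngk,pjr,jbmcu] add [talqk,neerj,fnhnu] -> 14 lines: mkdmm wutb zqm zkk talqk neerj fnhnu pbm zgfc spe oxwne ozzmx gvecv lriv
Hunk 2: at line 3 remove [zkk,talqk] add [yjehs,mnmb,bozyp] -> 15 lines: mkdmm wutb zqm yjehs mnmb bozyp neerj fnhnu pbm zgfc spe oxwne ozzmx gvecv lriv
Hunk 3: at line 2 remove [yjehs,mnmb] add [bvwiq,pzz,qhy] -> 16 lines: mkdmm wutb zqm bvwiq pzz qhy bozyp neerj fnhnu pbm zgfc spe oxwne ozzmx gvecv lriv
Hunk 4: at line 1 remove [zqm,bvwiq,pzz] add [ztp] -> 14 lines: mkdmm wutb ztp qhy bozyp neerj fnhnu pbm zgfc spe oxwne ozzmx gvecv lriv
Hunk 5: at line 10 remove [ozzmx] add [qui,xueqt,wjf] -> 16 lines: mkdmm wutb ztp qhy bozyp neerj fnhnu pbm zgfc spe oxwne qui xueqt wjf gvecv lriv
Hunk 6: at line 13 remove [wjf] add [mym,zpu] -> 17 lines: mkdmm wutb ztp qhy bozyp neerj fnhnu pbm zgfc spe oxwne qui xueqt mym zpu gvecv lriv

Answer: mkdmm
wutb
ztp
qhy
bozyp
neerj
fnhnu
pbm
zgfc
spe
oxwne
qui
xueqt
mym
zpu
gvecv
lriv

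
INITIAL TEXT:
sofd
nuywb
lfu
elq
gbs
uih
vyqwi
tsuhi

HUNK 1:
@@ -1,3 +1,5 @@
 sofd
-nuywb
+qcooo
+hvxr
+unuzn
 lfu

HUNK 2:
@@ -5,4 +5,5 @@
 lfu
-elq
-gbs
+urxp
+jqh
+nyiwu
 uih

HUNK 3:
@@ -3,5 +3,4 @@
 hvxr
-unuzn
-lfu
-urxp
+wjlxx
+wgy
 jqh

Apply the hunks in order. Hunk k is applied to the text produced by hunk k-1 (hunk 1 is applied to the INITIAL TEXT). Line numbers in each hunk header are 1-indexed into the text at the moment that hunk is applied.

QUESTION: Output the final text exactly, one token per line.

Answer: sofd
qcooo
hvxr
wjlxx
wgy
jqh
nyiwu
uih
vyqwi
tsuhi

Derivation:
Hunk 1: at line 1 remove [nuywb] add [qcooo,hvxr,unuzn] -> 10 lines: sofd qcooo hvxr unuzn lfu elq gbs uih vyqwi tsuhi
Hunk 2: at line 5 remove [elq,gbs] add [urxp,jqh,nyiwu] -> 11 lines: sofd qcooo hvxr unuzn lfu urxp jqh nyiwu uih vyqwi tsuhi
Hunk 3: at line 3 remove [unuzn,lfu,urxp] add [wjlxx,wgy] -> 10 lines: sofd qcooo hvxr wjlxx wgy jqh nyiwu uih vyqwi tsuhi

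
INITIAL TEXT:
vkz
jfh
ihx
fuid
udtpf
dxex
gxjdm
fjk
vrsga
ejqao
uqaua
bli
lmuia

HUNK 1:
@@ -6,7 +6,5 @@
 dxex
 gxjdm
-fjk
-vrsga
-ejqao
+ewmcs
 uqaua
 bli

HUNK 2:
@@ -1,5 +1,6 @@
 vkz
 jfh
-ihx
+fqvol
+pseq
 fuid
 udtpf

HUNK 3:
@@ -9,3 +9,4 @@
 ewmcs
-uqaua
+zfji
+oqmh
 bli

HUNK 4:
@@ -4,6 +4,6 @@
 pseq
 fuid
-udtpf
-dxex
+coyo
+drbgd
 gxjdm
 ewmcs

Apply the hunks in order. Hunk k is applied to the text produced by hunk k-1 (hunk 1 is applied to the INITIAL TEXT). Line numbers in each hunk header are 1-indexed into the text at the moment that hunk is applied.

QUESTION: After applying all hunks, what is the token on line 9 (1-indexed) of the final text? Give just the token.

Answer: ewmcs

Derivation:
Hunk 1: at line 6 remove [fjk,vrsga,ejqao] add [ewmcs] -> 11 lines: vkz jfh ihx fuid udtpf dxex gxjdm ewmcs uqaua bli lmuia
Hunk 2: at line 1 remove [ihx] add [fqvol,pseq] -> 12 lines: vkz jfh fqvol pseq fuid udtpf dxex gxjdm ewmcs uqaua bli lmuia
Hunk 3: at line 9 remove [uqaua] add [zfji,oqmh] -> 13 lines: vkz jfh fqvol pseq fuid udtpf dxex gxjdm ewmcs zfji oqmh bli lmuia
Hunk 4: at line 4 remove [udtpf,dxex] add [coyo,drbgd] -> 13 lines: vkz jfh fqvol pseq fuid coyo drbgd gxjdm ewmcs zfji oqmh bli lmuia
Final line 9: ewmcs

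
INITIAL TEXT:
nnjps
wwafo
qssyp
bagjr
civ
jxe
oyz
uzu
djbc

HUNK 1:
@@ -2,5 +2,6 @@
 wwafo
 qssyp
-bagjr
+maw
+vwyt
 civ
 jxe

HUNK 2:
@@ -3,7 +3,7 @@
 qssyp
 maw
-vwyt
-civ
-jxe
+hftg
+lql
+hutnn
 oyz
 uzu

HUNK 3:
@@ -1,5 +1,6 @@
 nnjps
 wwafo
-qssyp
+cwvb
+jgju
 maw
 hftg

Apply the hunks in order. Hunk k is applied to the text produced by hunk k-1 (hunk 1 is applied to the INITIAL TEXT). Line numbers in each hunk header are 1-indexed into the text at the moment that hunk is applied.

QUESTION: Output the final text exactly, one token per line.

Hunk 1: at line 2 remove [bagjr] add [maw,vwyt] -> 10 lines: nnjps wwafo qssyp maw vwyt civ jxe oyz uzu djbc
Hunk 2: at line 3 remove [vwyt,civ,jxe] add [hftg,lql,hutnn] -> 10 lines: nnjps wwafo qssyp maw hftg lql hutnn oyz uzu djbc
Hunk 3: at line 1 remove [qssyp] add [cwvb,jgju] -> 11 lines: nnjps wwafo cwvb jgju maw hftg lql hutnn oyz uzu djbc

Answer: nnjps
wwafo
cwvb
jgju
maw
hftg
lql
hutnn
oyz
uzu
djbc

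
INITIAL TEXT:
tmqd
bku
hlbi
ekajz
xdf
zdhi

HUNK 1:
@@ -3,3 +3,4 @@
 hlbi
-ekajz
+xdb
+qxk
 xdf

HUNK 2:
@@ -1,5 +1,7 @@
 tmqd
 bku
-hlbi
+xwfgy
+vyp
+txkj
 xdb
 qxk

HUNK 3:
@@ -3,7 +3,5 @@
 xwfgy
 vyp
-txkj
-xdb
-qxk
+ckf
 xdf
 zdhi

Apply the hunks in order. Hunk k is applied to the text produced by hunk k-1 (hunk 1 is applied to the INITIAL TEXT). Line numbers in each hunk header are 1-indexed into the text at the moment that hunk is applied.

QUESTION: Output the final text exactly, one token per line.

Answer: tmqd
bku
xwfgy
vyp
ckf
xdf
zdhi

Derivation:
Hunk 1: at line 3 remove [ekajz] add [xdb,qxk] -> 7 lines: tmqd bku hlbi xdb qxk xdf zdhi
Hunk 2: at line 1 remove [hlbi] add [xwfgy,vyp,txkj] -> 9 lines: tmqd bku xwfgy vyp txkj xdb qxk xdf zdhi
Hunk 3: at line 3 remove [txkj,xdb,qxk] add [ckf] -> 7 lines: tmqd bku xwfgy vyp ckf xdf zdhi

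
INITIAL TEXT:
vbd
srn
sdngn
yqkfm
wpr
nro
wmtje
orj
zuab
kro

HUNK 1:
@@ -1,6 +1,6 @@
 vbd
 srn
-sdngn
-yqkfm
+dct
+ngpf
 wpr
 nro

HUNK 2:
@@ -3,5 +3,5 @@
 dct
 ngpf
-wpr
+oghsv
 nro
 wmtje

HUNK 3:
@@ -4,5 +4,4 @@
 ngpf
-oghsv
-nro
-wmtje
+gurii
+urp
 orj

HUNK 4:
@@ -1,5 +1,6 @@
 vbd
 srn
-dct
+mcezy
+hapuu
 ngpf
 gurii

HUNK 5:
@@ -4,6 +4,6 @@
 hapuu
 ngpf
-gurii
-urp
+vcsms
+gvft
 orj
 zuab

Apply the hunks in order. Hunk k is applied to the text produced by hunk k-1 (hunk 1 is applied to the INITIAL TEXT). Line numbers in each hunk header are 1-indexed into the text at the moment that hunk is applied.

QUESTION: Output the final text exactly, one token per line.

Answer: vbd
srn
mcezy
hapuu
ngpf
vcsms
gvft
orj
zuab
kro

Derivation:
Hunk 1: at line 1 remove [sdngn,yqkfm] add [dct,ngpf] -> 10 lines: vbd srn dct ngpf wpr nro wmtje orj zuab kro
Hunk 2: at line 3 remove [wpr] add [oghsv] -> 10 lines: vbd srn dct ngpf oghsv nro wmtje orj zuab kro
Hunk 3: at line 4 remove [oghsv,nro,wmtje] add [gurii,urp] -> 9 lines: vbd srn dct ngpf gurii urp orj zuab kro
Hunk 4: at line 1 remove [dct] add [mcezy,hapuu] -> 10 lines: vbd srn mcezy hapuu ngpf gurii urp orj zuab kro
Hunk 5: at line 4 remove [gurii,urp] add [vcsms,gvft] -> 10 lines: vbd srn mcezy hapuu ngpf vcsms gvft orj zuab kro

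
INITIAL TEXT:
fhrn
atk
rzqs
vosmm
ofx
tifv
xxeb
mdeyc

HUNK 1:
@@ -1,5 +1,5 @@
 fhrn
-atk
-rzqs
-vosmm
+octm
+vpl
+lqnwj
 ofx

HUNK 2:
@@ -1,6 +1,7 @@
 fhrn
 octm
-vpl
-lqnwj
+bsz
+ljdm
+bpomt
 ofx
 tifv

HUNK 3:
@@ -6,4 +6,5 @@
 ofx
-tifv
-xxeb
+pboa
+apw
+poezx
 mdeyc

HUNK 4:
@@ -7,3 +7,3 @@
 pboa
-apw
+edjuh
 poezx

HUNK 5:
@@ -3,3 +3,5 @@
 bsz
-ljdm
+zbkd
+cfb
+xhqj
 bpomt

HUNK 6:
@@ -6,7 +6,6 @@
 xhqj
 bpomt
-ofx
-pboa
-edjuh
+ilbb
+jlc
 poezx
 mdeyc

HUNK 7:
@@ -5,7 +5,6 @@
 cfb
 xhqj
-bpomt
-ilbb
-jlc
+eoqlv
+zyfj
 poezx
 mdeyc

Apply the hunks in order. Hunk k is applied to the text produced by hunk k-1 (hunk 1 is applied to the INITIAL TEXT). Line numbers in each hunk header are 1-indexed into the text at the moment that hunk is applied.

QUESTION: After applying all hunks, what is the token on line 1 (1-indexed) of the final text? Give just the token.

Hunk 1: at line 1 remove [atk,rzqs,vosmm] add [octm,vpl,lqnwj] -> 8 lines: fhrn octm vpl lqnwj ofx tifv xxeb mdeyc
Hunk 2: at line 1 remove [vpl,lqnwj] add [bsz,ljdm,bpomt] -> 9 lines: fhrn octm bsz ljdm bpomt ofx tifv xxeb mdeyc
Hunk 3: at line 6 remove [tifv,xxeb] add [pboa,apw,poezx] -> 10 lines: fhrn octm bsz ljdm bpomt ofx pboa apw poezx mdeyc
Hunk 4: at line 7 remove [apw] add [edjuh] -> 10 lines: fhrn octm bsz ljdm bpomt ofx pboa edjuh poezx mdeyc
Hunk 5: at line 3 remove [ljdm] add [zbkd,cfb,xhqj] -> 12 lines: fhrn octm bsz zbkd cfb xhqj bpomt ofx pboa edjuh poezx mdeyc
Hunk 6: at line 6 remove [ofx,pboa,edjuh] add [ilbb,jlc] -> 11 lines: fhrn octm bsz zbkd cfb xhqj bpomt ilbb jlc poezx mdeyc
Hunk 7: at line 5 remove [bpomt,ilbb,jlc] add [eoqlv,zyfj] -> 10 lines: fhrn octm bsz zbkd cfb xhqj eoqlv zyfj poezx mdeyc
Final line 1: fhrn

Answer: fhrn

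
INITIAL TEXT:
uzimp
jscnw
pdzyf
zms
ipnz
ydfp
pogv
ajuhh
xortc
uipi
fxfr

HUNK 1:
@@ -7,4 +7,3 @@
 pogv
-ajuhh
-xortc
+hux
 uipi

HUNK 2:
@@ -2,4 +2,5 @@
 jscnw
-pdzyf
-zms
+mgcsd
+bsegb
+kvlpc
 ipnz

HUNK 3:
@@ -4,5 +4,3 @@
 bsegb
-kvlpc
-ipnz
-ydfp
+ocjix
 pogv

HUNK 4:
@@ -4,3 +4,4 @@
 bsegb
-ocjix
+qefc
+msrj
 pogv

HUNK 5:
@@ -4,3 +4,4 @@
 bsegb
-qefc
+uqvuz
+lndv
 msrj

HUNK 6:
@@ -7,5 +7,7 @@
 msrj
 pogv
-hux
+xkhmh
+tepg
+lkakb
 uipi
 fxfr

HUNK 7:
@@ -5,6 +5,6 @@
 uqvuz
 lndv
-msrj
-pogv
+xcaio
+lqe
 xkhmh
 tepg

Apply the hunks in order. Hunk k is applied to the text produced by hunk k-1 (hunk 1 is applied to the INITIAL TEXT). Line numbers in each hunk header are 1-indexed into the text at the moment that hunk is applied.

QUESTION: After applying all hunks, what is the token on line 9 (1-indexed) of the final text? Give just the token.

Hunk 1: at line 7 remove [ajuhh,xortc] add [hux] -> 10 lines: uzimp jscnw pdzyf zms ipnz ydfp pogv hux uipi fxfr
Hunk 2: at line 2 remove [pdzyf,zms] add [mgcsd,bsegb,kvlpc] -> 11 lines: uzimp jscnw mgcsd bsegb kvlpc ipnz ydfp pogv hux uipi fxfr
Hunk 3: at line 4 remove [kvlpc,ipnz,ydfp] add [ocjix] -> 9 lines: uzimp jscnw mgcsd bsegb ocjix pogv hux uipi fxfr
Hunk 4: at line 4 remove [ocjix] add [qefc,msrj] -> 10 lines: uzimp jscnw mgcsd bsegb qefc msrj pogv hux uipi fxfr
Hunk 5: at line 4 remove [qefc] add [uqvuz,lndv] -> 11 lines: uzimp jscnw mgcsd bsegb uqvuz lndv msrj pogv hux uipi fxfr
Hunk 6: at line 7 remove [hux] add [xkhmh,tepg,lkakb] -> 13 lines: uzimp jscnw mgcsd bsegb uqvuz lndv msrj pogv xkhmh tepg lkakb uipi fxfr
Hunk 7: at line 5 remove [msrj,pogv] add [xcaio,lqe] -> 13 lines: uzimp jscnw mgcsd bsegb uqvuz lndv xcaio lqe xkhmh tepg lkakb uipi fxfr
Final line 9: xkhmh

Answer: xkhmh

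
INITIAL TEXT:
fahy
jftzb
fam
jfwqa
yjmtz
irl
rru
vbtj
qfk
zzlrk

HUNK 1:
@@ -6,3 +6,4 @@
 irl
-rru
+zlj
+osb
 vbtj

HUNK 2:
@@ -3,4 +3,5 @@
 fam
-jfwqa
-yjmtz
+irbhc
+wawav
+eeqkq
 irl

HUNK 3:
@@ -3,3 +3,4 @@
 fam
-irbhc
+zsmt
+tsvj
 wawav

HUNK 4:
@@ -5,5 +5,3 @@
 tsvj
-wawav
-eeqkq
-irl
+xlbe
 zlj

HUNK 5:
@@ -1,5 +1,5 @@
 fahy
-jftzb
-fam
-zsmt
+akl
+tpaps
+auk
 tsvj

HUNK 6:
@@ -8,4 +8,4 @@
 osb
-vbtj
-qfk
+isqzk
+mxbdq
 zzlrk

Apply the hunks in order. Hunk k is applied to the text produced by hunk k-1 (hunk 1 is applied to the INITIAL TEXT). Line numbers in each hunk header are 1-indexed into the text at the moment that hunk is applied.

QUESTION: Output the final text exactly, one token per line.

Hunk 1: at line 6 remove [rru] add [zlj,osb] -> 11 lines: fahy jftzb fam jfwqa yjmtz irl zlj osb vbtj qfk zzlrk
Hunk 2: at line 3 remove [jfwqa,yjmtz] add [irbhc,wawav,eeqkq] -> 12 lines: fahy jftzb fam irbhc wawav eeqkq irl zlj osb vbtj qfk zzlrk
Hunk 3: at line 3 remove [irbhc] add [zsmt,tsvj] -> 13 lines: fahy jftzb fam zsmt tsvj wawav eeqkq irl zlj osb vbtj qfk zzlrk
Hunk 4: at line 5 remove [wawav,eeqkq,irl] add [xlbe] -> 11 lines: fahy jftzb fam zsmt tsvj xlbe zlj osb vbtj qfk zzlrk
Hunk 5: at line 1 remove [jftzb,fam,zsmt] add [akl,tpaps,auk] -> 11 lines: fahy akl tpaps auk tsvj xlbe zlj osb vbtj qfk zzlrk
Hunk 6: at line 8 remove [vbtj,qfk] add [isqzk,mxbdq] -> 11 lines: fahy akl tpaps auk tsvj xlbe zlj osb isqzk mxbdq zzlrk

Answer: fahy
akl
tpaps
auk
tsvj
xlbe
zlj
osb
isqzk
mxbdq
zzlrk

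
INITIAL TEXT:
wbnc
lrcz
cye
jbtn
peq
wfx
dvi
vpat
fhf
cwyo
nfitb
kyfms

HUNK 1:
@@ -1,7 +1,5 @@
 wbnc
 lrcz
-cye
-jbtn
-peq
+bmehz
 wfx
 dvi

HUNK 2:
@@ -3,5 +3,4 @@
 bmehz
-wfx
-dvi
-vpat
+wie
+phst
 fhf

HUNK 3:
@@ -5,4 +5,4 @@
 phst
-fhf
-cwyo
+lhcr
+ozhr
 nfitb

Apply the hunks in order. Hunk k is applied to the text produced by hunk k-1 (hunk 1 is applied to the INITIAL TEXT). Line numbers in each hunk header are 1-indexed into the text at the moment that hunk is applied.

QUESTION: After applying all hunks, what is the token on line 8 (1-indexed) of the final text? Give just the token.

Hunk 1: at line 1 remove [cye,jbtn,peq] add [bmehz] -> 10 lines: wbnc lrcz bmehz wfx dvi vpat fhf cwyo nfitb kyfms
Hunk 2: at line 3 remove [wfx,dvi,vpat] add [wie,phst] -> 9 lines: wbnc lrcz bmehz wie phst fhf cwyo nfitb kyfms
Hunk 3: at line 5 remove [fhf,cwyo] add [lhcr,ozhr] -> 9 lines: wbnc lrcz bmehz wie phst lhcr ozhr nfitb kyfms
Final line 8: nfitb

Answer: nfitb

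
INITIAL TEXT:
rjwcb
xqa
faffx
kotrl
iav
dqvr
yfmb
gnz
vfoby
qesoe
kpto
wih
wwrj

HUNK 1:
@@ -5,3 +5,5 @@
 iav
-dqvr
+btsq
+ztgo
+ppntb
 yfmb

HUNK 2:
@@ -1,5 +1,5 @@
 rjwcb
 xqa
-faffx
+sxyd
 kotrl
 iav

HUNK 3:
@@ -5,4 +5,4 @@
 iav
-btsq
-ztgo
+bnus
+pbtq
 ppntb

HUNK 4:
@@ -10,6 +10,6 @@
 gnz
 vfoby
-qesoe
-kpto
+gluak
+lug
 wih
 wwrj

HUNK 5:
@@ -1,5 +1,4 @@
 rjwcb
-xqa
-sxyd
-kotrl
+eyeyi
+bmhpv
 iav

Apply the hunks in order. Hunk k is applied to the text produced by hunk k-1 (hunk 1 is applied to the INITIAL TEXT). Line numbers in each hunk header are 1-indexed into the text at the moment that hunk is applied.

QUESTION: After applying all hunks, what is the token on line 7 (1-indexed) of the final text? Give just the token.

Hunk 1: at line 5 remove [dqvr] add [btsq,ztgo,ppntb] -> 15 lines: rjwcb xqa faffx kotrl iav btsq ztgo ppntb yfmb gnz vfoby qesoe kpto wih wwrj
Hunk 2: at line 1 remove [faffx] add [sxyd] -> 15 lines: rjwcb xqa sxyd kotrl iav btsq ztgo ppntb yfmb gnz vfoby qesoe kpto wih wwrj
Hunk 3: at line 5 remove [btsq,ztgo] add [bnus,pbtq] -> 15 lines: rjwcb xqa sxyd kotrl iav bnus pbtq ppntb yfmb gnz vfoby qesoe kpto wih wwrj
Hunk 4: at line 10 remove [qesoe,kpto] add [gluak,lug] -> 15 lines: rjwcb xqa sxyd kotrl iav bnus pbtq ppntb yfmb gnz vfoby gluak lug wih wwrj
Hunk 5: at line 1 remove [xqa,sxyd,kotrl] add [eyeyi,bmhpv] -> 14 lines: rjwcb eyeyi bmhpv iav bnus pbtq ppntb yfmb gnz vfoby gluak lug wih wwrj
Final line 7: ppntb

Answer: ppntb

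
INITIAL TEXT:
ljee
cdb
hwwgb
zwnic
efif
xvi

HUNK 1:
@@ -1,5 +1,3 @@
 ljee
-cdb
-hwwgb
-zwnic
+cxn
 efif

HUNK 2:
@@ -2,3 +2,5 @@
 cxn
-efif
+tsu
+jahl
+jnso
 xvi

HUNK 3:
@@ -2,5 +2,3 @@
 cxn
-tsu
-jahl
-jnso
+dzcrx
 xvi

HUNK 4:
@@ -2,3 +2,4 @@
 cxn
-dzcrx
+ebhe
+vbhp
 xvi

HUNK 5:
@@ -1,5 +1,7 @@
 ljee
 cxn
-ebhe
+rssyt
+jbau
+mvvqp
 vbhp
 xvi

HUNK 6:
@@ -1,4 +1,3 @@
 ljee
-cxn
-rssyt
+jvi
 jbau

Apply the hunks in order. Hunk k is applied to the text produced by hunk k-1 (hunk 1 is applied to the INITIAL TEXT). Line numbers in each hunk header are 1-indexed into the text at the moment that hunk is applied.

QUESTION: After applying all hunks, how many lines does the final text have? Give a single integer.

Hunk 1: at line 1 remove [cdb,hwwgb,zwnic] add [cxn] -> 4 lines: ljee cxn efif xvi
Hunk 2: at line 2 remove [efif] add [tsu,jahl,jnso] -> 6 lines: ljee cxn tsu jahl jnso xvi
Hunk 3: at line 2 remove [tsu,jahl,jnso] add [dzcrx] -> 4 lines: ljee cxn dzcrx xvi
Hunk 4: at line 2 remove [dzcrx] add [ebhe,vbhp] -> 5 lines: ljee cxn ebhe vbhp xvi
Hunk 5: at line 1 remove [ebhe] add [rssyt,jbau,mvvqp] -> 7 lines: ljee cxn rssyt jbau mvvqp vbhp xvi
Hunk 6: at line 1 remove [cxn,rssyt] add [jvi] -> 6 lines: ljee jvi jbau mvvqp vbhp xvi
Final line count: 6

Answer: 6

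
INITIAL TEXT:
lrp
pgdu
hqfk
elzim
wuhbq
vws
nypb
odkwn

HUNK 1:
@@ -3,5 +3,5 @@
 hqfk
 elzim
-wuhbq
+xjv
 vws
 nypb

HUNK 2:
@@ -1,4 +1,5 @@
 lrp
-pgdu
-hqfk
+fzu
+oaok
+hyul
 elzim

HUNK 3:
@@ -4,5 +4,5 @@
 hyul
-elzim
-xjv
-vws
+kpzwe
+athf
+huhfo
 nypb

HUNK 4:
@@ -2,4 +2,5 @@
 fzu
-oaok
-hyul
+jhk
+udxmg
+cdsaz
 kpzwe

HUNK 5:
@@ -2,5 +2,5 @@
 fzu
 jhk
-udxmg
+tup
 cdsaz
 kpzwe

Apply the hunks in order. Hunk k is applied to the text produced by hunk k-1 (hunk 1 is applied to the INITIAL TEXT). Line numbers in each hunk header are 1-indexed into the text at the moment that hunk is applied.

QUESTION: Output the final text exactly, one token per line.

Answer: lrp
fzu
jhk
tup
cdsaz
kpzwe
athf
huhfo
nypb
odkwn

Derivation:
Hunk 1: at line 3 remove [wuhbq] add [xjv] -> 8 lines: lrp pgdu hqfk elzim xjv vws nypb odkwn
Hunk 2: at line 1 remove [pgdu,hqfk] add [fzu,oaok,hyul] -> 9 lines: lrp fzu oaok hyul elzim xjv vws nypb odkwn
Hunk 3: at line 4 remove [elzim,xjv,vws] add [kpzwe,athf,huhfo] -> 9 lines: lrp fzu oaok hyul kpzwe athf huhfo nypb odkwn
Hunk 4: at line 2 remove [oaok,hyul] add [jhk,udxmg,cdsaz] -> 10 lines: lrp fzu jhk udxmg cdsaz kpzwe athf huhfo nypb odkwn
Hunk 5: at line 2 remove [udxmg] add [tup] -> 10 lines: lrp fzu jhk tup cdsaz kpzwe athf huhfo nypb odkwn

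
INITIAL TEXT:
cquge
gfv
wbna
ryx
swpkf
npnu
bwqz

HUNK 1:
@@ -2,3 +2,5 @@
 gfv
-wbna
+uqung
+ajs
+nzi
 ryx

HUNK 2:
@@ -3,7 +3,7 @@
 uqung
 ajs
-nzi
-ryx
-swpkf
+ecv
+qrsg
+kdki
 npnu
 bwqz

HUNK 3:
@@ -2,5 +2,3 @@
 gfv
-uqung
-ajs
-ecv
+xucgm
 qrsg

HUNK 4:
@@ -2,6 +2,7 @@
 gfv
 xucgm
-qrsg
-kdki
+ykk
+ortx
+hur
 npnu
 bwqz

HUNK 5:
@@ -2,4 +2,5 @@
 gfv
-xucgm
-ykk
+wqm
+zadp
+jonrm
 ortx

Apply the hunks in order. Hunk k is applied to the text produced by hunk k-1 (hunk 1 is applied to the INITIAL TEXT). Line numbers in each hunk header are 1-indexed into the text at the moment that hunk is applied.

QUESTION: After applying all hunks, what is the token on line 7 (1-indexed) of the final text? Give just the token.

Answer: hur

Derivation:
Hunk 1: at line 2 remove [wbna] add [uqung,ajs,nzi] -> 9 lines: cquge gfv uqung ajs nzi ryx swpkf npnu bwqz
Hunk 2: at line 3 remove [nzi,ryx,swpkf] add [ecv,qrsg,kdki] -> 9 lines: cquge gfv uqung ajs ecv qrsg kdki npnu bwqz
Hunk 3: at line 2 remove [uqung,ajs,ecv] add [xucgm] -> 7 lines: cquge gfv xucgm qrsg kdki npnu bwqz
Hunk 4: at line 2 remove [qrsg,kdki] add [ykk,ortx,hur] -> 8 lines: cquge gfv xucgm ykk ortx hur npnu bwqz
Hunk 5: at line 2 remove [xucgm,ykk] add [wqm,zadp,jonrm] -> 9 lines: cquge gfv wqm zadp jonrm ortx hur npnu bwqz
Final line 7: hur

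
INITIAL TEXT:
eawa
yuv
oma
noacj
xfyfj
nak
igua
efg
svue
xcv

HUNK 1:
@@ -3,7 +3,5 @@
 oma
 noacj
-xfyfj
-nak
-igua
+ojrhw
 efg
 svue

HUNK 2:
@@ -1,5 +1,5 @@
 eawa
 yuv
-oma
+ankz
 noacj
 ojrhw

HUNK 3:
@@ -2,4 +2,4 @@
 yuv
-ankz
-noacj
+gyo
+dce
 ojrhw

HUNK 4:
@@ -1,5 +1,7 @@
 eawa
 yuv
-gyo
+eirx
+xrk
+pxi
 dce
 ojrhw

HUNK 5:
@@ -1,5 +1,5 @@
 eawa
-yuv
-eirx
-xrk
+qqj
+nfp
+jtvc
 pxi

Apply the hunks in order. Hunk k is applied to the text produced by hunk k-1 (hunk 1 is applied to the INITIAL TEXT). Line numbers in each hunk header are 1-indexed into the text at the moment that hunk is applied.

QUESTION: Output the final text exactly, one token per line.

Answer: eawa
qqj
nfp
jtvc
pxi
dce
ojrhw
efg
svue
xcv

Derivation:
Hunk 1: at line 3 remove [xfyfj,nak,igua] add [ojrhw] -> 8 lines: eawa yuv oma noacj ojrhw efg svue xcv
Hunk 2: at line 1 remove [oma] add [ankz] -> 8 lines: eawa yuv ankz noacj ojrhw efg svue xcv
Hunk 3: at line 2 remove [ankz,noacj] add [gyo,dce] -> 8 lines: eawa yuv gyo dce ojrhw efg svue xcv
Hunk 4: at line 1 remove [gyo] add [eirx,xrk,pxi] -> 10 lines: eawa yuv eirx xrk pxi dce ojrhw efg svue xcv
Hunk 5: at line 1 remove [yuv,eirx,xrk] add [qqj,nfp,jtvc] -> 10 lines: eawa qqj nfp jtvc pxi dce ojrhw efg svue xcv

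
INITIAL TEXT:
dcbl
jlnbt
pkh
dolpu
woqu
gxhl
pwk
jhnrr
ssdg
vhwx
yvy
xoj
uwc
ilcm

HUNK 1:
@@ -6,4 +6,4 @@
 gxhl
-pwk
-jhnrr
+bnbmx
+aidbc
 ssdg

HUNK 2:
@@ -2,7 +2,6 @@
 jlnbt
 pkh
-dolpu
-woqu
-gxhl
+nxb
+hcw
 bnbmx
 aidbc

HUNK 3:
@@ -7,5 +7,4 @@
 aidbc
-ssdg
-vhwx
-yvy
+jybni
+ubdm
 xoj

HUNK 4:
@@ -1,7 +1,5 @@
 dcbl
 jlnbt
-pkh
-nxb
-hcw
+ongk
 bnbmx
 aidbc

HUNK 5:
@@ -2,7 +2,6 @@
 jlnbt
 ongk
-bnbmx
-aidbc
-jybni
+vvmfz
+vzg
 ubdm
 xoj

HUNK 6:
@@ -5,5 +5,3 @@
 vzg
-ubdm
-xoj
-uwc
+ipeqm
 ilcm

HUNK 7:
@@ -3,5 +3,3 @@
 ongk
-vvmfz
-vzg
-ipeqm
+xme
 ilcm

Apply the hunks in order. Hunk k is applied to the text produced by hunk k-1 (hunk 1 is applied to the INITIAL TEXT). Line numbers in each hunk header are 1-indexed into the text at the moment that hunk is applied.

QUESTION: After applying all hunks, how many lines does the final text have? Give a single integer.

Answer: 5

Derivation:
Hunk 1: at line 6 remove [pwk,jhnrr] add [bnbmx,aidbc] -> 14 lines: dcbl jlnbt pkh dolpu woqu gxhl bnbmx aidbc ssdg vhwx yvy xoj uwc ilcm
Hunk 2: at line 2 remove [dolpu,woqu,gxhl] add [nxb,hcw] -> 13 lines: dcbl jlnbt pkh nxb hcw bnbmx aidbc ssdg vhwx yvy xoj uwc ilcm
Hunk 3: at line 7 remove [ssdg,vhwx,yvy] add [jybni,ubdm] -> 12 lines: dcbl jlnbt pkh nxb hcw bnbmx aidbc jybni ubdm xoj uwc ilcm
Hunk 4: at line 1 remove [pkh,nxb,hcw] add [ongk] -> 10 lines: dcbl jlnbt ongk bnbmx aidbc jybni ubdm xoj uwc ilcm
Hunk 5: at line 2 remove [bnbmx,aidbc,jybni] add [vvmfz,vzg] -> 9 lines: dcbl jlnbt ongk vvmfz vzg ubdm xoj uwc ilcm
Hunk 6: at line 5 remove [ubdm,xoj,uwc] add [ipeqm] -> 7 lines: dcbl jlnbt ongk vvmfz vzg ipeqm ilcm
Hunk 7: at line 3 remove [vvmfz,vzg,ipeqm] add [xme] -> 5 lines: dcbl jlnbt ongk xme ilcm
Final line count: 5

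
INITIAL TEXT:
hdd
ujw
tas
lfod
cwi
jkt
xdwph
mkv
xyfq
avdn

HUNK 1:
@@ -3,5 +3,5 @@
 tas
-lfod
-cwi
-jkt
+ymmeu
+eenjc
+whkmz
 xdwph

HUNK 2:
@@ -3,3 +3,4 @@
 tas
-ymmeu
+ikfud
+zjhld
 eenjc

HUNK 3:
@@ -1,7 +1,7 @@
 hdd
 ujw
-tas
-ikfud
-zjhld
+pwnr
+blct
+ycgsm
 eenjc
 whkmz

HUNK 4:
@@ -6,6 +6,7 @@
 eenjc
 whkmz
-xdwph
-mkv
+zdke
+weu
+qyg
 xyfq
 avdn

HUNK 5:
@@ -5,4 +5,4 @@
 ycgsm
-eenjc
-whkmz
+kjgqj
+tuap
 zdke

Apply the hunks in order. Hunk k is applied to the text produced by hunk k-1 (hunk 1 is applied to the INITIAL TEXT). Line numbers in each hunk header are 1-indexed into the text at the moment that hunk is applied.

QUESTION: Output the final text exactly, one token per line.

Answer: hdd
ujw
pwnr
blct
ycgsm
kjgqj
tuap
zdke
weu
qyg
xyfq
avdn

Derivation:
Hunk 1: at line 3 remove [lfod,cwi,jkt] add [ymmeu,eenjc,whkmz] -> 10 lines: hdd ujw tas ymmeu eenjc whkmz xdwph mkv xyfq avdn
Hunk 2: at line 3 remove [ymmeu] add [ikfud,zjhld] -> 11 lines: hdd ujw tas ikfud zjhld eenjc whkmz xdwph mkv xyfq avdn
Hunk 3: at line 1 remove [tas,ikfud,zjhld] add [pwnr,blct,ycgsm] -> 11 lines: hdd ujw pwnr blct ycgsm eenjc whkmz xdwph mkv xyfq avdn
Hunk 4: at line 6 remove [xdwph,mkv] add [zdke,weu,qyg] -> 12 lines: hdd ujw pwnr blct ycgsm eenjc whkmz zdke weu qyg xyfq avdn
Hunk 5: at line 5 remove [eenjc,whkmz] add [kjgqj,tuap] -> 12 lines: hdd ujw pwnr blct ycgsm kjgqj tuap zdke weu qyg xyfq avdn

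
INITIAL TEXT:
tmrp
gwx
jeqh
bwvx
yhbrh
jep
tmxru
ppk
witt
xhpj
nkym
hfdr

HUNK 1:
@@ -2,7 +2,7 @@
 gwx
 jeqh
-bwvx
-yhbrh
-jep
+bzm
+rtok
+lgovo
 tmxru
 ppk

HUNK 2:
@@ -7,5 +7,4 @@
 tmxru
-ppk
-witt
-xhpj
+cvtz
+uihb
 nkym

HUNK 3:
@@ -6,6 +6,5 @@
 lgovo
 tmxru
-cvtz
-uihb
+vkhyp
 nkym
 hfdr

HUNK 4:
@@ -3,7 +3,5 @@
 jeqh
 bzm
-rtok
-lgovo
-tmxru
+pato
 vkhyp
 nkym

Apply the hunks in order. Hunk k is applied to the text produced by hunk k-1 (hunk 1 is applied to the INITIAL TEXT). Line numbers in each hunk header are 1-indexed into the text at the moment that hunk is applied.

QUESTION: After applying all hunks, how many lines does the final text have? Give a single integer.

Hunk 1: at line 2 remove [bwvx,yhbrh,jep] add [bzm,rtok,lgovo] -> 12 lines: tmrp gwx jeqh bzm rtok lgovo tmxru ppk witt xhpj nkym hfdr
Hunk 2: at line 7 remove [ppk,witt,xhpj] add [cvtz,uihb] -> 11 lines: tmrp gwx jeqh bzm rtok lgovo tmxru cvtz uihb nkym hfdr
Hunk 3: at line 6 remove [cvtz,uihb] add [vkhyp] -> 10 lines: tmrp gwx jeqh bzm rtok lgovo tmxru vkhyp nkym hfdr
Hunk 4: at line 3 remove [rtok,lgovo,tmxru] add [pato] -> 8 lines: tmrp gwx jeqh bzm pato vkhyp nkym hfdr
Final line count: 8

Answer: 8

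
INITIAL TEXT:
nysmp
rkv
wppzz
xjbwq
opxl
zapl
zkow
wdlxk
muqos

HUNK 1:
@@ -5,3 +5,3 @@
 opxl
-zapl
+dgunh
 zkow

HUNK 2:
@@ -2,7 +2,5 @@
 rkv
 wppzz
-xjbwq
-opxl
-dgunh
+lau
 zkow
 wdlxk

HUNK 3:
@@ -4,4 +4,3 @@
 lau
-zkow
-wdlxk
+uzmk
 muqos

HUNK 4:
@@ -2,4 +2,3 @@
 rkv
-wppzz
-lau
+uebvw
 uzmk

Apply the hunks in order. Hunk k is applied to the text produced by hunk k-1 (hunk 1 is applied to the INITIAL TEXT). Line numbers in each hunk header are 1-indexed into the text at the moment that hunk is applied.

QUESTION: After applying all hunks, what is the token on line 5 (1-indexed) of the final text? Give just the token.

Answer: muqos

Derivation:
Hunk 1: at line 5 remove [zapl] add [dgunh] -> 9 lines: nysmp rkv wppzz xjbwq opxl dgunh zkow wdlxk muqos
Hunk 2: at line 2 remove [xjbwq,opxl,dgunh] add [lau] -> 7 lines: nysmp rkv wppzz lau zkow wdlxk muqos
Hunk 3: at line 4 remove [zkow,wdlxk] add [uzmk] -> 6 lines: nysmp rkv wppzz lau uzmk muqos
Hunk 4: at line 2 remove [wppzz,lau] add [uebvw] -> 5 lines: nysmp rkv uebvw uzmk muqos
Final line 5: muqos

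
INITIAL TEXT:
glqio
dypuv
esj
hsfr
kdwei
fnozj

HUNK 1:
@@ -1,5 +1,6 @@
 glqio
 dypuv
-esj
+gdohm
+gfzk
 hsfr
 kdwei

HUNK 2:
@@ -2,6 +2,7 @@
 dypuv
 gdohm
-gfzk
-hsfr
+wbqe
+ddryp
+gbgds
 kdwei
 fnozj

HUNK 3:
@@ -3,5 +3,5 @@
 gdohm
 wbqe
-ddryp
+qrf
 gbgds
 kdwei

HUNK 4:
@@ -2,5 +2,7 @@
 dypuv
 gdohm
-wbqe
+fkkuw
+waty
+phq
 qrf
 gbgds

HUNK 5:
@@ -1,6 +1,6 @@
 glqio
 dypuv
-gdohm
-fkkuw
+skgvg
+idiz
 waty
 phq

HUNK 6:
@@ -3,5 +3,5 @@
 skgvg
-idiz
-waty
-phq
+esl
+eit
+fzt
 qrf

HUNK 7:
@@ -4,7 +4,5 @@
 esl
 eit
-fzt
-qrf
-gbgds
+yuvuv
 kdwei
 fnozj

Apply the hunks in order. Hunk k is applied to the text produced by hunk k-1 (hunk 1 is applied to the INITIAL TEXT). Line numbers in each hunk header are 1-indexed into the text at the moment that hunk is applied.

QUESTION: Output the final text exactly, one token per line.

Hunk 1: at line 1 remove [esj] add [gdohm,gfzk] -> 7 lines: glqio dypuv gdohm gfzk hsfr kdwei fnozj
Hunk 2: at line 2 remove [gfzk,hsfr] add [wbqe,ddryp,gbgds] -> 8 lines: glqio dypuv gdohm wbqe ddryp gbgds kdwei fnozj
Hunk 3: at line 3 remove [ddryp] add [qrf] -> 8 lines: glqio dypuv gdohm wbqe qrf gbgds kdwei fnozj
Hunk 4: at line 2 remove [wbqe] add [fkkuw,waty,phq] -> 10 lines: glqio dypuv gdohm fkkuw waty phq qrf gbgds kdwei fnozj
Hunk 5: at line 1 remove [gdohm,fkkuw] add [skgvg,idiz] -> 10 lines: glqio dypuv skgvg idiz waty phq qrf gbgds kdwei fnozj
Hunk 6: at line 3 remove [idiz,waty,phq] add [esl,eit,fzt] -> 10 lines: glqio dypuv skgvg esl eit fzt qrf gbgds kdwei fnozj
Hunk 7: at line 4 remove [fzt,qrf,gbgds] add [yuvuv] -> 8 lines: glqio dypuv skgvg esl eit yuvuv kdwei fnozj

Answer: glqio
dypuv
skgvg
esl
eit
yuvuv
kdwei
fnozj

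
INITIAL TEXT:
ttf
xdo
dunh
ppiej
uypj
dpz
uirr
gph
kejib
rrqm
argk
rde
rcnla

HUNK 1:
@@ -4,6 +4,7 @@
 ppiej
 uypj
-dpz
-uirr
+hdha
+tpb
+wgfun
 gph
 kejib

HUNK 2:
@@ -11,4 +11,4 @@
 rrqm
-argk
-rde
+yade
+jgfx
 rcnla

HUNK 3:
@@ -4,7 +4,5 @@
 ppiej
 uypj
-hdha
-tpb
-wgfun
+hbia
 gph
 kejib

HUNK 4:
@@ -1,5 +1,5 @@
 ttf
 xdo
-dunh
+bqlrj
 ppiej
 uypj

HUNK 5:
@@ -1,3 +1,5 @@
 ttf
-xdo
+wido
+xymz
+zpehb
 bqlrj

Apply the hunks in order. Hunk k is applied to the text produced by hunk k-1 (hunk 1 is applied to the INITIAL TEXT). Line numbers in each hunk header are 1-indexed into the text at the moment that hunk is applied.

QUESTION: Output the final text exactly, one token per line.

Hunk 1: at line 4 remove [dpz,uirr] add [hdha,tpb,wgfun] -> 14 lines: ttf xdo dunh ppiej uypj hdha tpb wgfun gph kejib rrqm argk rde rcnla
Hunk 2: at line 11 remove [argk,rde] add [yade,jgfx] -> 14 lines: ttf xdo dunh ppiej uypj hdha tpb wgfun gph kejib rrqm yade jgfx rcnla
Hunk 3: at line 4 remove [hdha,tpb,wgfun] add [hbia] -> 12 lines: ttf xdo dunh ppiej uypj hbia gph kejib rrqm yade jgfx rcnla
Hunk 4: at line 1 remove [dunh] add [bqlrj] -> 12 lines: ttf xdo bqlrj ppiej uypj hbia gph kejib rrqm yade jgfx rcnla
Hunk 5: at line 1 remove [xdo] add [wido,xymz,zpehb] -> 14 lines: ttf wido xymz zpehb bqlrj ppiej uypj hbia gph kejib rrqm yade jgfx rcnla

Answer: ttf
wido
xymz
zpehb
bqlrj
ppiej
uypj
hbia
gph
kejib
rrqm
yade
jgfx
rcnla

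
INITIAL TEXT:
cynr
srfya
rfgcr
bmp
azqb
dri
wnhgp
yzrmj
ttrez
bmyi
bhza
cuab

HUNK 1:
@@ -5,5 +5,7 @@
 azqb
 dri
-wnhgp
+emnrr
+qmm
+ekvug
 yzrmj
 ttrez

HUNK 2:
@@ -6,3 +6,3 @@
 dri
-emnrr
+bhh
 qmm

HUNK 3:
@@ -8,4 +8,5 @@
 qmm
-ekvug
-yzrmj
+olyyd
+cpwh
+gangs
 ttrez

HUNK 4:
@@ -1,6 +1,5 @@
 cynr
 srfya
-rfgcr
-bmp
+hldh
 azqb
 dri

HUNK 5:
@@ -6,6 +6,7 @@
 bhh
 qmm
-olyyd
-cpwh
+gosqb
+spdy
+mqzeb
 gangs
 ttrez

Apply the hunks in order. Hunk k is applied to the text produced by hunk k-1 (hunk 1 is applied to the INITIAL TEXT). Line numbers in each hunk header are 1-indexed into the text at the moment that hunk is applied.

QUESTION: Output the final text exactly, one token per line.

Answer: cynr
srfya
hldh
azqb
dri
bhh
qmm
gosqb
spdy
mqzeb
gangs
ttrez
bmyi
bhza
cuab

Derivation:
Hunk 1: at line 5 remove [wnhgp] add [emnrr,qmm,ekvug] -> 14 lines: cynr srfya rfgcr bmp azqb dri emnrr qmm ekvug yzrmj ttrez bmyi bhza cuab
Hunk 2: at line 6 remove [emnrr] add [bhh] -> 14 lines: cynr srfya rfgcr bmp azqb dri bhh qmm ekvug yzrmj ttrez bmyi bhza cuab
Hunk 3: at line 8 remove [ekvug,yzrmj] add [olyyd,cpwh,gangs] -> 15 lines: cynr srfya rfgcr bmp azqb dri bhh qmm olyyd cpwh gangs ttrez bmyi bhza cuab
Hunk 4: at line 1 remove [rfgcr,bmp] add [hldh] -> 14 lines: cynr srfya hldh azqb dri bhh qmm olyyd cpwh gangs ttrez bmyi bhza cuab
Hunk 5: at line 6 remove [olyyd,cpwh] add [gosqb,spdy,mqzeb] -> 15 lines: cynr srfya hldh azqb dri bhh qmm gosqb spdy mqzeb gangs ttrez bmyi bhza cuab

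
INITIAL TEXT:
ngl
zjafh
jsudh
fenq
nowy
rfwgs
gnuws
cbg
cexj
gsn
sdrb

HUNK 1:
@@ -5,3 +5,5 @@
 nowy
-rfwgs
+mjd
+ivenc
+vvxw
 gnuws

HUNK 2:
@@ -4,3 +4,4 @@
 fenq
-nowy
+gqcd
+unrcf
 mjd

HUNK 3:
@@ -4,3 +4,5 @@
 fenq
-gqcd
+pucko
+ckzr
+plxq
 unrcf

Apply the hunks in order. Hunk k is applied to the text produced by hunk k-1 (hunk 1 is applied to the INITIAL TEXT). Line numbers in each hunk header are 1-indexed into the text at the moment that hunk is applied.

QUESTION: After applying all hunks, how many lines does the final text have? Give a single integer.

Hunk 1: at line 5 remove [rfwgs] add [mjd,ivenc,vvxw] -> 13 lines: ngl zjafh jsudh fenq nowy mjd ivenc vvxw gnuws cbg cexj gsn sdrb
Hunk 2: at line 4 remove [nowy] add [gqcd,unrcf] -> 14 lines: ngl zjafh jsudh fenq gqcd unrcf mjd ivenc vvxw gnuws cbg cexj gsn sdrb
Hunk 3: at line 4 remove [gqcd] add [pucko,ckzr,plxq] -> 16 lines: ngl zjafh jsudh fenq pucko ckzr plxq unrcf mjd ivenc vvxw gnuws cbg cexj gsn sdrb
Final line count: 16

Answer: 16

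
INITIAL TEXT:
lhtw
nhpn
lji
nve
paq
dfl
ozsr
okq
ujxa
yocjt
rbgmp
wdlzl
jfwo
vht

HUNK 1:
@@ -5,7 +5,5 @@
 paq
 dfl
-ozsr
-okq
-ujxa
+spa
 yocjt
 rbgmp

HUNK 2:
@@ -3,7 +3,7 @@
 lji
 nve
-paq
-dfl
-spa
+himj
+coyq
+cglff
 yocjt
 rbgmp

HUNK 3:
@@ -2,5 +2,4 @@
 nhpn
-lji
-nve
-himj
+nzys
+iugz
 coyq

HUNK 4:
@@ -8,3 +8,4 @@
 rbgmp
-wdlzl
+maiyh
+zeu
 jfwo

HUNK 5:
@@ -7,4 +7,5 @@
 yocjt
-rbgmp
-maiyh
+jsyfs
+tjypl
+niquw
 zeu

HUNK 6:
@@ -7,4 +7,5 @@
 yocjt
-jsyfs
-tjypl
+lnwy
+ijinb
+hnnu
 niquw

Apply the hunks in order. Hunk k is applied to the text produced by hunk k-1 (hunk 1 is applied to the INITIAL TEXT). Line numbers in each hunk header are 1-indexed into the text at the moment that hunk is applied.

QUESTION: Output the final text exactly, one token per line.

Hunk 1: at line 5 remove [ozsr,okq,ujxa] add [spa] -> 12 lines: lhtw nhpn lji nve paq dfl spa yocjt rbgmp wdlzl jfwo vht
Hunk 2: at line 3 remove [paq,dfl,spa] add [himj,coyq,cglff] -> 12 lines: lhtw nhpn lji nve himj coyq cglff yocjt rbgmp wdlzl jfwo vht
Hunk 3: at line 2 remove [lji,nve,himj] add [nzys,iugz] -> 11 lines: lhtw nhpn nzys iugz coyq cglff yocjt rbgmp wdlzl jfwo vht
Hunk 4: at line 8 remove [wdlzl] add [maiyh,zeu] -> 12 lines: lhtw nhpn nzys iugz coyq cglff yocjt rbgmp maiyh zeu jfwo vht
Hunk 5: at line 7 remove [rbgmp,maiyh] add [jsyfs,tjypl,niquw] -> 13 lines: lhtw nhpn nzys iugz coyq cglff yocjt jsyfs tjypl niquw zeu jfwo vht
Hunk 6: at line 7 remove [jsyfs,tjypl] add [lnwy,ijinb,hnnu] -> 14 lines: lhtw nhpn nzys iugz coyq cglff yocjt lnwy ijinb hnnu niquw zeu jfwo vht

Answer: lhtw
nhpn
nzys
iugz
coyq
cglff
yocjt
lnwy
ijinb
hnnu
niquw
zeu
jfwo
vht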